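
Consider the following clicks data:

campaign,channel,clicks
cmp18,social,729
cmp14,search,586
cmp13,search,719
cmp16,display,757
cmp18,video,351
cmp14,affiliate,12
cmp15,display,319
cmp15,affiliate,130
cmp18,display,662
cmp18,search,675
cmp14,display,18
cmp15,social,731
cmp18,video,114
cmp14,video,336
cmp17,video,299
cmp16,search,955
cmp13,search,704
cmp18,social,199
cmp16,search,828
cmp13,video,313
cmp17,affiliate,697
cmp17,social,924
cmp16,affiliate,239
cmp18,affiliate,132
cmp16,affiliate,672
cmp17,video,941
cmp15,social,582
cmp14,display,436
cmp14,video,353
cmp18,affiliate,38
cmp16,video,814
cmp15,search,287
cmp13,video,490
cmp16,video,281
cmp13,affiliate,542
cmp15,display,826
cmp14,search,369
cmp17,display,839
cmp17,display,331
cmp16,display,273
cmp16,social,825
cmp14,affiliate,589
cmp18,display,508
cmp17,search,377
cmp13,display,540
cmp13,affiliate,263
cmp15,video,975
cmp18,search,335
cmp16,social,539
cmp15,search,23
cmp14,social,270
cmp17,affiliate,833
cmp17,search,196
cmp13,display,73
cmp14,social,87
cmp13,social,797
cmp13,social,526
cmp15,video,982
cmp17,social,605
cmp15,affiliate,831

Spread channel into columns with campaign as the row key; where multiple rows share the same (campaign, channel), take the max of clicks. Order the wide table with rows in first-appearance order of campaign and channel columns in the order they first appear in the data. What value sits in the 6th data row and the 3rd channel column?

839

With rows in first-appearance order of campaign, row 6 is campaign=cmp17. channel columns in first-appearance order: social, search, display, video, affiliate; column 3 is display.
Long rows with campaign=cmp17, channel=display: max(839, 331) = 839.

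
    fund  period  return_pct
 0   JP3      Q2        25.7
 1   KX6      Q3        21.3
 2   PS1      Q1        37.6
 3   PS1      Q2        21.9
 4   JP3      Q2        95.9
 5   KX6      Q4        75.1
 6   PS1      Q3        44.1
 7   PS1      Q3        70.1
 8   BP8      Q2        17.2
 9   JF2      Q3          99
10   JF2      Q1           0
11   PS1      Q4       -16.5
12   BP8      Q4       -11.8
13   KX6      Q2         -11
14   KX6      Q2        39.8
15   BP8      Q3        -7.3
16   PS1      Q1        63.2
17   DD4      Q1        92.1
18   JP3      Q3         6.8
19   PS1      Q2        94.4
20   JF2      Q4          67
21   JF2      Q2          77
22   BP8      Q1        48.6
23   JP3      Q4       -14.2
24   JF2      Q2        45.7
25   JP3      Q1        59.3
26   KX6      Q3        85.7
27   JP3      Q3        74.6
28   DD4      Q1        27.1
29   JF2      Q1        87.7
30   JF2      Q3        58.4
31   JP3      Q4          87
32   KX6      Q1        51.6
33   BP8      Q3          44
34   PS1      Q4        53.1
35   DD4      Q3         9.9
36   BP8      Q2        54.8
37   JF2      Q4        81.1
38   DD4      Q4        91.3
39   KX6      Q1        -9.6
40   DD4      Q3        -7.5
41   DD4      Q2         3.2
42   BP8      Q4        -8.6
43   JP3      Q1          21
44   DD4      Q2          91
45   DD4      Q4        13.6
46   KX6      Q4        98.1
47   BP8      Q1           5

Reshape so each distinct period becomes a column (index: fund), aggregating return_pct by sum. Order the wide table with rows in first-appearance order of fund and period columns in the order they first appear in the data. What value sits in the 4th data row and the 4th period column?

-20.4

With rows in first-appearance order of fund, row 4 is fund=BP8. period columns in first-appearance order: Q2, Q3, Q1, Q4; column 4 is Q4.
Long rows with fund=BP8, period=Q4: -11.8 + -8.6 = -20.4.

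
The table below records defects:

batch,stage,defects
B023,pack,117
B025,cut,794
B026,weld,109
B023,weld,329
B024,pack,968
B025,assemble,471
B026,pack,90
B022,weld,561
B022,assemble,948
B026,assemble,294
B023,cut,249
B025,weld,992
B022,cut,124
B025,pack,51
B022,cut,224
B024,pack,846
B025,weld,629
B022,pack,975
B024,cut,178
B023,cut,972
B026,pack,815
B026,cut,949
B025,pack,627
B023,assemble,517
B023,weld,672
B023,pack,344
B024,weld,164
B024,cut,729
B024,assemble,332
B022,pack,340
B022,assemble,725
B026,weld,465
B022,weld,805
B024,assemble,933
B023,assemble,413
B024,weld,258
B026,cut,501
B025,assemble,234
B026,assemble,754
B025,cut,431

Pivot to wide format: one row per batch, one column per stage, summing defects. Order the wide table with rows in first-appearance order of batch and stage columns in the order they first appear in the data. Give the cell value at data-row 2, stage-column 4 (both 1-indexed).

With rows in first-appearance order of batch, row 2 is batch=B025. stage columns in first-appearance order: pack, cut, weld, assemble; column 4 is assemble.
Long rows with batch=B025, stage=assemble: 471 + 234 = 705.

705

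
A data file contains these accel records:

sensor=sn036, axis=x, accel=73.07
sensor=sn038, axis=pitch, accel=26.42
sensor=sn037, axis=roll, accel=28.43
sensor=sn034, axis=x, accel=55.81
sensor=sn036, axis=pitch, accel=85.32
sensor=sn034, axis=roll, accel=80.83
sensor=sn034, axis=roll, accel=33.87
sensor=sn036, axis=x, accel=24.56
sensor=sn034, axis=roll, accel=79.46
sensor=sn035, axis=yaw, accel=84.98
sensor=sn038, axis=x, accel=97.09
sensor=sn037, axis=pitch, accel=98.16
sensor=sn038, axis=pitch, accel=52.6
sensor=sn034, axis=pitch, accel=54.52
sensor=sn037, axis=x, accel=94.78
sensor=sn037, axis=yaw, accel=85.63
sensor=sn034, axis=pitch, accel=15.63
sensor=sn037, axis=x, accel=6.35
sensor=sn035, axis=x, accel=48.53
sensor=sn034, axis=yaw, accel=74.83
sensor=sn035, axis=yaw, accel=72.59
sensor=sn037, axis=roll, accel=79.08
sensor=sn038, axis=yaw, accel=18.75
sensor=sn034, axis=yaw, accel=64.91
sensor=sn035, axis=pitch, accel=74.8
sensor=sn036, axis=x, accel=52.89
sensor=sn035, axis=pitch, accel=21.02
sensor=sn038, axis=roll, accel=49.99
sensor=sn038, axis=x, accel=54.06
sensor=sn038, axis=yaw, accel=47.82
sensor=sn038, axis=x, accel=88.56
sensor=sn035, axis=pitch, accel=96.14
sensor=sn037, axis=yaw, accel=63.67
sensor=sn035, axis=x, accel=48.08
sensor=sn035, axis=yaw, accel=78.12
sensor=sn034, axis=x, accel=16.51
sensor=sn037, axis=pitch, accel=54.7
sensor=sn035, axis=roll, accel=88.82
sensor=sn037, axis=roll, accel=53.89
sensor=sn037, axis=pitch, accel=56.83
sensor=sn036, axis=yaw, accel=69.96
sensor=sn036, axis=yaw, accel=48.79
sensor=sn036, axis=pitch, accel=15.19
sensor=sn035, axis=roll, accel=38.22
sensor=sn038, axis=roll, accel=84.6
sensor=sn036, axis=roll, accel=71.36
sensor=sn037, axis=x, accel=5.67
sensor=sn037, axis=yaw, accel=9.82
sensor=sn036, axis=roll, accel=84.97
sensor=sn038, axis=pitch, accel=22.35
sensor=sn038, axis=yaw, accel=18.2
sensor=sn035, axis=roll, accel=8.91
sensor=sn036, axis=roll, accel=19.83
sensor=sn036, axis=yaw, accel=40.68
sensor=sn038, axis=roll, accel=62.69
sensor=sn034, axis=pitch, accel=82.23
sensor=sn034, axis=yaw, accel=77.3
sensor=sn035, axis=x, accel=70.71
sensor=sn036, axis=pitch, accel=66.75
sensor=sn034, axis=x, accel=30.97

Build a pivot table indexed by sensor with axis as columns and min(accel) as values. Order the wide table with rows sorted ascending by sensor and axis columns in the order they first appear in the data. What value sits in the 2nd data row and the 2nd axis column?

21.02

With rows sorted ascending by sensor, row 2 is sensor=sn035. axis columns in first-appearance order: x, pitch, roll, yaw; column 2 is pitch.
Long rows with sensor=sn035, axis=pitch: min(74.8, 21.02, 96.14) = 21.02.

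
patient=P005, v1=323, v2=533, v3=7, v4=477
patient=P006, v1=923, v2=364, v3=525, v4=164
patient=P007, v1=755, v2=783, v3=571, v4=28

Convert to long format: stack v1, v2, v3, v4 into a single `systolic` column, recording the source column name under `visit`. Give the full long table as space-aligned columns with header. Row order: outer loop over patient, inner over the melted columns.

Each (patient, column) pair becomes one row: 3 × 4 = 12 rows.
For example, (P005, v1) → systolic=323.

patient  visit  systolic
P005     v1     323     
P005     v2     533     
P005     v3     7       
P005     v4     477     
P006     v1     923     
P006     v2     364     
P006     v3     525     
P006     v4     164     
P007     v1     755     
P007     v2     783     
P007     v3     571     
P007     v4     28      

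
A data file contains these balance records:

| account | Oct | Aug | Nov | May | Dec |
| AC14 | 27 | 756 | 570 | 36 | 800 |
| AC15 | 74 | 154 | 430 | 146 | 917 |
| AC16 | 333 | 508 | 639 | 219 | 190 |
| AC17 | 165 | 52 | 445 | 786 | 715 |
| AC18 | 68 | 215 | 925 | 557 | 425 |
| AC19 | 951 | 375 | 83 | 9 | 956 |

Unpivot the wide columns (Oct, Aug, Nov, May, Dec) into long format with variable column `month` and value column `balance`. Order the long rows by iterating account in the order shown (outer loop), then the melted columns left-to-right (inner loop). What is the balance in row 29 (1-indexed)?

9

30 rows total (6 × 5). Row 29: index ⌊(29-1)/5⌋ = 5 into account → AC19; (29-1) mod 5 = 3 into the melted columns → May.
So row 29 is (AC19, May, 9); balance = 9.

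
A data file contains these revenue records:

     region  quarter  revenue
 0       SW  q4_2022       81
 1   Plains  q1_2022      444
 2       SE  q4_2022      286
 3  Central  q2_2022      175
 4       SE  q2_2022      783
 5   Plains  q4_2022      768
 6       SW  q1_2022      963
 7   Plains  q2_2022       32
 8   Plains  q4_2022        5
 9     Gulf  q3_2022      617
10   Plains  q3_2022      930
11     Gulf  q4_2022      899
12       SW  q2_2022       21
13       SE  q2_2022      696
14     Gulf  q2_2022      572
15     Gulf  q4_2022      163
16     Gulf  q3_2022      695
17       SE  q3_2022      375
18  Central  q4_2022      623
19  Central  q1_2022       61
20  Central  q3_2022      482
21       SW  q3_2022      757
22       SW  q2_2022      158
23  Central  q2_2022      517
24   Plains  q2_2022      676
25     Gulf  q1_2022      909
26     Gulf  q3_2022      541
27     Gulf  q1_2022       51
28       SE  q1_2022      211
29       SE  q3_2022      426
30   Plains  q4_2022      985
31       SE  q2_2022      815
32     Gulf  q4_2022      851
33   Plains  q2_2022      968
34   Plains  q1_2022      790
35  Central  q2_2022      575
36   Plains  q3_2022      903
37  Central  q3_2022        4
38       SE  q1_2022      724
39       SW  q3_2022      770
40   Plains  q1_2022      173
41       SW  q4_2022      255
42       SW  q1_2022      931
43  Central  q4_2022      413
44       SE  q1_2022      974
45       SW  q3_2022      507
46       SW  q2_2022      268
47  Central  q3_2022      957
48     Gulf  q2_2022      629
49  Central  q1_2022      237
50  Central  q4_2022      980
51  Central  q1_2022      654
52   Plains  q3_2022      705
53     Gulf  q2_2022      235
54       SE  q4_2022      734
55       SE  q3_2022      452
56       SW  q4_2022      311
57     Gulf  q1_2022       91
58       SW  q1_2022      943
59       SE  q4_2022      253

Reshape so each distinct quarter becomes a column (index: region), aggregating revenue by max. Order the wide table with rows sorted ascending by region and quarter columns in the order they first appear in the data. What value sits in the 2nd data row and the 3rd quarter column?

629

With rows sorted ascending by region, row 2 is region=Gulf. quarter columns in first-appearance order: q4_2022, q1_2022, q2_2022, q3_2022; column 3 is q2_2022.
Long rows with region=Gulf, quarter=q2_2022: max(572, 629, 235) = 629.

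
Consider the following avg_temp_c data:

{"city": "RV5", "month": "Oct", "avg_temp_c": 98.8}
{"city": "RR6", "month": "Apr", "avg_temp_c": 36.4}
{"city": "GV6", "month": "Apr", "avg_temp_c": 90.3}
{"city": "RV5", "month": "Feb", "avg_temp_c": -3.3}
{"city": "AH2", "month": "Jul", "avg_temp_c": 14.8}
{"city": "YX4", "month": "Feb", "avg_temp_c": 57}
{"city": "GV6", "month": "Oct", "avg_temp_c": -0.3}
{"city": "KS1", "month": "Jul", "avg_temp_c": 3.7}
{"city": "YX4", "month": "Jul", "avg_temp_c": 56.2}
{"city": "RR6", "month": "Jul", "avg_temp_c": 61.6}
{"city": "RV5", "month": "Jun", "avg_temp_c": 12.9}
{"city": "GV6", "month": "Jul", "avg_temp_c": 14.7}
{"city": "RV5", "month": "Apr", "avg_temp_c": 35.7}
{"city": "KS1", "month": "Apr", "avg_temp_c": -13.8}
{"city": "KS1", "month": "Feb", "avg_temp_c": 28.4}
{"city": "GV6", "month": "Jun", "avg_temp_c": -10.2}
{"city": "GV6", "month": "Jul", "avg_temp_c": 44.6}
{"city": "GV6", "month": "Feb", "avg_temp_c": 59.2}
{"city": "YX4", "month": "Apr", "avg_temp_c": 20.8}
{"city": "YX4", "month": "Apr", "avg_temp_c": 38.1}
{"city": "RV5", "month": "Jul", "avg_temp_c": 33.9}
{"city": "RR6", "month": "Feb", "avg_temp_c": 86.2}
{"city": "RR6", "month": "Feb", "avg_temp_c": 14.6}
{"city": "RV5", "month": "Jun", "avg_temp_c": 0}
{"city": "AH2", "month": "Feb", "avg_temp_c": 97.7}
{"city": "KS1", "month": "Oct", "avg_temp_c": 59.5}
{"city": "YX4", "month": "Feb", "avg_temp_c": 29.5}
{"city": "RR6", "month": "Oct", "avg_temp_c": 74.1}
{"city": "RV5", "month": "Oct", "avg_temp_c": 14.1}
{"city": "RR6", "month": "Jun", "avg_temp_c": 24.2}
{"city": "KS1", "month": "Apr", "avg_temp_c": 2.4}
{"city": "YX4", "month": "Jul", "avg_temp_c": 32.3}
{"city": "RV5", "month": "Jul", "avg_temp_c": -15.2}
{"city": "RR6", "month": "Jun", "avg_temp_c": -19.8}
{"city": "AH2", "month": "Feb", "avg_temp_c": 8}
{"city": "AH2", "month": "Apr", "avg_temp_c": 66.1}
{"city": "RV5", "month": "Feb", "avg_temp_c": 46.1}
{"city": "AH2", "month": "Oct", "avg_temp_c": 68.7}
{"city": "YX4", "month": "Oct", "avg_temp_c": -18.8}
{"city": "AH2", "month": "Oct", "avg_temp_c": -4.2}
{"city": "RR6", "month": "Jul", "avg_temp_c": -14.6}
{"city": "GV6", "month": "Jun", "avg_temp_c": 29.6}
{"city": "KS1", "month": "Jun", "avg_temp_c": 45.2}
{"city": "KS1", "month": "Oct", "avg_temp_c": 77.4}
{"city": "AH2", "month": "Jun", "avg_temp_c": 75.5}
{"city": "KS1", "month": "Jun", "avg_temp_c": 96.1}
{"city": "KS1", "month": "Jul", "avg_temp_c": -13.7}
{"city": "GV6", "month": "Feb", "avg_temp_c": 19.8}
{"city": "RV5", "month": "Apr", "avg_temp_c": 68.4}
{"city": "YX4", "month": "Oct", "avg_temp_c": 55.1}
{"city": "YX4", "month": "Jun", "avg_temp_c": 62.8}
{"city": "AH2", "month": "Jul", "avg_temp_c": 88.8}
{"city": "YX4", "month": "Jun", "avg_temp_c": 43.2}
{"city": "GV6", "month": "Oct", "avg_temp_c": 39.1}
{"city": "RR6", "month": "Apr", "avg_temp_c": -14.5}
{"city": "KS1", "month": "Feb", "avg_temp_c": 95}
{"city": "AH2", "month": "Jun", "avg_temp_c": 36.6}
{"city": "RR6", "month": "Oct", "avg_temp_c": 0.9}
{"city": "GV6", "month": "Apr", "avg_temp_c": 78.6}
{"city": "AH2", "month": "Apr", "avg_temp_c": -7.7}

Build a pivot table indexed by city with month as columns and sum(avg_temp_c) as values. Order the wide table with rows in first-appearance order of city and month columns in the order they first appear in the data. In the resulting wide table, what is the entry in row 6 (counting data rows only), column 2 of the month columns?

With rows in first-appearance order of city, row 6 is city=KS1. month columns in first-appearance order: Oct, Apr, Feb, Jul, Jun; column 2 is Apr.
Long rows with city=KS1, month=Apr: -13.8 + 2.4 = -11.4.

-11.4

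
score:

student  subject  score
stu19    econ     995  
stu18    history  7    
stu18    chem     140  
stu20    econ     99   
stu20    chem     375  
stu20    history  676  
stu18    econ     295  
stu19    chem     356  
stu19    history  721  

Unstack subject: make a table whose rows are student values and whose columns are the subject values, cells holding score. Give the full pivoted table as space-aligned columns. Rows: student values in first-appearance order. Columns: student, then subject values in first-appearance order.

Columns: student plus the 3 distinct subject values (econ, history, chem).
For example, row stu19 column econ takes score=995 from the long row (stu19, econ).

student  econ  history  chem
stu19    995   721      356 
stu18    295   7        140 
stu20    99    676      375 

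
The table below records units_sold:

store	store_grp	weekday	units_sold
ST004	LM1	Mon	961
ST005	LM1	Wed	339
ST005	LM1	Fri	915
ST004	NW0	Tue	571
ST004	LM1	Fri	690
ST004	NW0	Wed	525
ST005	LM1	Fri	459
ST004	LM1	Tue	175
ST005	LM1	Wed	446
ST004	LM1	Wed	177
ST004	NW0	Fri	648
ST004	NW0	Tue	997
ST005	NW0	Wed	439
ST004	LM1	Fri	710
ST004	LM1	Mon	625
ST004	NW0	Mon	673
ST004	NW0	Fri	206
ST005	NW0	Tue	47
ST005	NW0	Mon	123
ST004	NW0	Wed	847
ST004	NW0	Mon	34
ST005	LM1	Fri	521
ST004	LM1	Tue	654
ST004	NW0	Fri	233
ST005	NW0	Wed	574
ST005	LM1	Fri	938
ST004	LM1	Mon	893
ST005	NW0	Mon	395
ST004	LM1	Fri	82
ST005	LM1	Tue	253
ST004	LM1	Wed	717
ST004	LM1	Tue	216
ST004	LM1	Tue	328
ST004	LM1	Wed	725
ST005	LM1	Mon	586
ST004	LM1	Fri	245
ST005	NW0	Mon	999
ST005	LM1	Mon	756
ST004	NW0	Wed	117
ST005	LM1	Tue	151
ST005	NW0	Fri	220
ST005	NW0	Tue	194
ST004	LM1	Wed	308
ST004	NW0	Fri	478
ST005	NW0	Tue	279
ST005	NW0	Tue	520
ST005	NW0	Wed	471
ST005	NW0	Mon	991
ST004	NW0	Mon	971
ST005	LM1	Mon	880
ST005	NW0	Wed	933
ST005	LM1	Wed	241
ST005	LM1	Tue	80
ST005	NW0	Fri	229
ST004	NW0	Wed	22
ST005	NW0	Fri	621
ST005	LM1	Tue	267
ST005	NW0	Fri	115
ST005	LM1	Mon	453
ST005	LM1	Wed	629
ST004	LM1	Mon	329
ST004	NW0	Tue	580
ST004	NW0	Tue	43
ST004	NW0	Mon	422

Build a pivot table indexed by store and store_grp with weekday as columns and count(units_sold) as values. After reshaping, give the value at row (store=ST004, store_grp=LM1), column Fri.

4

Rows with store=ST004, store_grp=LM1 and weekday=Fri: units_sold values are 690, 710, 82, 245.
4 rows match — count = 4.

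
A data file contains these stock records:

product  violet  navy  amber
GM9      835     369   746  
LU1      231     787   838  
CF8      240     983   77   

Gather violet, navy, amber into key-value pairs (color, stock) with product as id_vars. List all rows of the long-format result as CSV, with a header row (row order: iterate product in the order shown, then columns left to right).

Each (product, column) pair becomes one row: 3 × 3 = 9 rows.
For example, (GM9, violet) → stock=835.

product,color,stock
GM9,violet,835
GM9,navy,369
GM9,amber,746
LU1,violet,231
LU1,navy,787
LU1,amber,838
CF8,violet,240
CF8,navy,983
CF8,amber,77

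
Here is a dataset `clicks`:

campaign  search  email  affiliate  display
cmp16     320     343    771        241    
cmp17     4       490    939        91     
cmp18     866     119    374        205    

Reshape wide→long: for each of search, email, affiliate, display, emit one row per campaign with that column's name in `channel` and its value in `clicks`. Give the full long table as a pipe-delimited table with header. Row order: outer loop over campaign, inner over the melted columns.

| campaign | channel | clicks |
| cmp16 | search | 320 |
| cmp16 | email | 343 |
| cmp16 | affiliate | 771 |
| cmp16 | display | 241 |
| cmp17 | search | 4 |
| cmp17 | email | 490 |
| cmp17 | affiliate | 939 |
| cmp17 | display | 91 |
| cmp18 | search | 866 |
| cmp18 | email | 119 |
| cmp18 | affiliate | 374 |
| cmp18 | display | 205 |

Each (campaign, column) pair becomes one row: 3 × 4 = 12 rows.
For example, (cmp16, search) → clicks=320.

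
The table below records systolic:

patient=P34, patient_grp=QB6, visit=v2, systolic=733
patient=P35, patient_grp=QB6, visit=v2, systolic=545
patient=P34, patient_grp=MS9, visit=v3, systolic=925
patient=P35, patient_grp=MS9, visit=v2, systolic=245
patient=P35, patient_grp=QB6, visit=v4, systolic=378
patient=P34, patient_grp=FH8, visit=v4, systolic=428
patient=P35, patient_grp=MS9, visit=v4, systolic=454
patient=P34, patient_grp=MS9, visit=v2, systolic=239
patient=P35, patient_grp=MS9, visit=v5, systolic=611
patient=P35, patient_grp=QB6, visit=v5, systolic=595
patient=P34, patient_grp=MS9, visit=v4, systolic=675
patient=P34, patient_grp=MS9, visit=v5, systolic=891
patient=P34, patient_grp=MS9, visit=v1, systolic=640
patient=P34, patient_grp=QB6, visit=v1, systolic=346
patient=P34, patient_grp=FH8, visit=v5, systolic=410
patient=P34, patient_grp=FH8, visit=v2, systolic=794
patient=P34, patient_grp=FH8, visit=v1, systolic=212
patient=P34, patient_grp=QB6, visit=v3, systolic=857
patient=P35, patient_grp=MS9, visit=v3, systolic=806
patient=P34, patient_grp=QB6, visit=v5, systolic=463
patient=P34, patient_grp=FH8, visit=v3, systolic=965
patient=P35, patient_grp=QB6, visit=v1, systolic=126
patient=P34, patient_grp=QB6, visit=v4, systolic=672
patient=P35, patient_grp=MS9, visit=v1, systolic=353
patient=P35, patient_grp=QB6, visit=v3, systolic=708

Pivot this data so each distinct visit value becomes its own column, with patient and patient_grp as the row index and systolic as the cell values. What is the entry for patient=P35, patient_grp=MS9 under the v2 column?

245

Wide layout: rows indexed by patient and patient_grp, columns are the 5 distinct visit values (v2, v3, v4, v5, v1).
Cell (patient=P35, patient_grp=MS9, visit=v2) draws from the long row where patient=P35, patient_grp=MS9 and visit=v2, which has systolic=245.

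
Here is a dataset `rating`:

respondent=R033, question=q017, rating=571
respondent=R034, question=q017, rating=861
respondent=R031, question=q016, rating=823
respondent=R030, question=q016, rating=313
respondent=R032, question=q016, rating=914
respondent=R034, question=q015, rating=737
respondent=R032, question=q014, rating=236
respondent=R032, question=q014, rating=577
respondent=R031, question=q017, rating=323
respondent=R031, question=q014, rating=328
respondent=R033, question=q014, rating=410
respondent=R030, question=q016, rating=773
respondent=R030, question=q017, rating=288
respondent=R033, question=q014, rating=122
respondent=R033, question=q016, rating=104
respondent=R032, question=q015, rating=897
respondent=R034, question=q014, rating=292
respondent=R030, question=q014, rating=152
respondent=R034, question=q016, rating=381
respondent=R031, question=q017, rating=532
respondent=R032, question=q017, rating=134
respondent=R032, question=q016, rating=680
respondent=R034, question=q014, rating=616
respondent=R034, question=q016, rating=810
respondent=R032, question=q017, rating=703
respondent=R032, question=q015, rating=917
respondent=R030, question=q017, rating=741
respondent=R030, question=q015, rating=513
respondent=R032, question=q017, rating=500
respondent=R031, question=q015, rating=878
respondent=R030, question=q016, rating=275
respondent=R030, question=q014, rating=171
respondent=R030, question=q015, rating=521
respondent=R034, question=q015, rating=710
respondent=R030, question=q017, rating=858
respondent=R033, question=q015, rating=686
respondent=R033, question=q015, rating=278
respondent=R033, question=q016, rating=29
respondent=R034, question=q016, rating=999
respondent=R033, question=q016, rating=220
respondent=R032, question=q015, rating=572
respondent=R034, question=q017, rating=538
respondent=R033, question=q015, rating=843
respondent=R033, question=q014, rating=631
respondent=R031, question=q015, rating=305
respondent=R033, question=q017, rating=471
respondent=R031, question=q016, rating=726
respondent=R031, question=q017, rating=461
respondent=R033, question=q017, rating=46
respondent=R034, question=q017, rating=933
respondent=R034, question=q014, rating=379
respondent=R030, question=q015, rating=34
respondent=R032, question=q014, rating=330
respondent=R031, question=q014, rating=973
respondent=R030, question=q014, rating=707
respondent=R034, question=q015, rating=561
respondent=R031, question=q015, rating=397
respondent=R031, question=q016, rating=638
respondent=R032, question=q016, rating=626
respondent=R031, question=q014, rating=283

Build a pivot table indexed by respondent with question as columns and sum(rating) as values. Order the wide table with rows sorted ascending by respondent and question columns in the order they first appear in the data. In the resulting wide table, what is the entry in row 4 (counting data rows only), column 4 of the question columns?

With rows sorted ascending by respondent, row 4 is respondent=R033. question columns in first-appearance order: q017, q016, q015, q014; column 4 is q014.
Long rows with respondent=R033, question=q014: 410 + 122 + 631 = 1163.

1163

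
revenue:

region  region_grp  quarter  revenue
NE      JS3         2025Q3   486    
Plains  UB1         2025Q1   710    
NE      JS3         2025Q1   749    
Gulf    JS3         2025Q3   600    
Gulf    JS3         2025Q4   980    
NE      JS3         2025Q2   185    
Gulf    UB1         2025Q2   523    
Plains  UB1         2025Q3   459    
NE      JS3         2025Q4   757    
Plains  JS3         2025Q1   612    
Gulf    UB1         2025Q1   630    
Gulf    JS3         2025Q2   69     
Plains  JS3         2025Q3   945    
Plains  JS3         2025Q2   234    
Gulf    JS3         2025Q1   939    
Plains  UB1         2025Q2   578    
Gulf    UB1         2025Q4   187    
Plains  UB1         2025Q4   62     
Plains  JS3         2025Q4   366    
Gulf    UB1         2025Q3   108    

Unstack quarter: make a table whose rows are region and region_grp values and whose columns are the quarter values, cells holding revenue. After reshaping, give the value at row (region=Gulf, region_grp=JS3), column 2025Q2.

69

Wide layout: rows indexed by region and region_grp, columns are the 4 distinct quarter values (2025Q3, 2025Q1, 2025Q4, 2025Q2).
Cell (region=Gulf, region_grp=JS3, quarter=2025Q2) draws from the long row where region=Gulf, region_grp=JS3 and quarter=2025Q2, which has revenue=69.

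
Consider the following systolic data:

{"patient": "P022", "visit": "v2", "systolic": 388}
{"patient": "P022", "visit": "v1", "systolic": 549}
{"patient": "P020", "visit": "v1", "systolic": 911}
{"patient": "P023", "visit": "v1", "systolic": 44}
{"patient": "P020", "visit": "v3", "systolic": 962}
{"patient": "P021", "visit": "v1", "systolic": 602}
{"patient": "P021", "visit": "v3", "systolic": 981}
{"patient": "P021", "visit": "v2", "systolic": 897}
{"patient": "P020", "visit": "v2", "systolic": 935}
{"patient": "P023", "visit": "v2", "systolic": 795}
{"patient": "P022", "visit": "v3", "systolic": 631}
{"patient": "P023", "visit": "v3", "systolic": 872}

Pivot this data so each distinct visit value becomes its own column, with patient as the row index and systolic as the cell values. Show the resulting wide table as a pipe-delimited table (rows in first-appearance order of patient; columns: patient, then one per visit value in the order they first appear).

Columns: patient plus the 3 distinct visit values (v2, v1, v3).
For example, row P022 column v2 takes systolic=388 from the long row (P022, v2).

| patient | v2 | v1 | v3 |
| P022 | 388 | 549 | 631 |
| P020 | 935 | 911 | 962 |
| P023 | 795 | 44 | 872 |
| P021 | 897 | 602 | 981 |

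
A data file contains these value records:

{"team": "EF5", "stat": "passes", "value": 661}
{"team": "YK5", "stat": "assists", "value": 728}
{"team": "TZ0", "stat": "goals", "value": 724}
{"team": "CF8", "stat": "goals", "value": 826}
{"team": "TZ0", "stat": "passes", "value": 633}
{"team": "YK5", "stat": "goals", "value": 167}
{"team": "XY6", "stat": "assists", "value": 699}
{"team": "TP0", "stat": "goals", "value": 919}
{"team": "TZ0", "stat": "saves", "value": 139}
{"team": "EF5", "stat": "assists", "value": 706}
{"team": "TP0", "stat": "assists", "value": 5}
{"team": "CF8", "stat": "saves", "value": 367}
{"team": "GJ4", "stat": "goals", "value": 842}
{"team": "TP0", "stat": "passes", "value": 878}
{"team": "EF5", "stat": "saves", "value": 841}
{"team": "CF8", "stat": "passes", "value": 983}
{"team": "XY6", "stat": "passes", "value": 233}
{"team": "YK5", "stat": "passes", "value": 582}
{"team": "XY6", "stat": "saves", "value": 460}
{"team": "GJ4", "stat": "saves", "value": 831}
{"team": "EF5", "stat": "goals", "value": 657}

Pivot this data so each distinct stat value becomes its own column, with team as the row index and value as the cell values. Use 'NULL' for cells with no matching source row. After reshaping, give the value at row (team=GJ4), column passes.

No long-format row has team=GJ4 and stat=passes, so the cell is NULL.

NULL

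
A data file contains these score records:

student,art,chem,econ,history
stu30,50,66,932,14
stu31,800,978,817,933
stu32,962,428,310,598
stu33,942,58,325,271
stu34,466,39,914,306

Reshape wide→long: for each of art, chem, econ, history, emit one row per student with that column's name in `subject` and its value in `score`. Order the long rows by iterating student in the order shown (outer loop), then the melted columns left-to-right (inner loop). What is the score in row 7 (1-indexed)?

817

20 rows total (5 × 4). Row 7: index ⌊(7-1)/4⌋ = 1 into student → stu31; (7-1) mod 4 = 2 into the melted columns → econ.
So row 7 is (stu31, econ, 817); score = 817.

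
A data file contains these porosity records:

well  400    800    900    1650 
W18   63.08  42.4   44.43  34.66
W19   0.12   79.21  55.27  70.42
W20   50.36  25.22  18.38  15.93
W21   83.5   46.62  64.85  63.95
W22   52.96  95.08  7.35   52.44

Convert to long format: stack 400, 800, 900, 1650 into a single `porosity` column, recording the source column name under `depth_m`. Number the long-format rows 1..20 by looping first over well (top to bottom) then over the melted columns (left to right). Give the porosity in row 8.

70.42

20 rows total (5 × 4). Row 8: index ⌊(8-1)/4⌋ = 1 into well → W19; (8-1) mod 4 = 3 into the melted columns → 1650.
So row 8 is (W19, 1650, 70.42); porosity = 70.42.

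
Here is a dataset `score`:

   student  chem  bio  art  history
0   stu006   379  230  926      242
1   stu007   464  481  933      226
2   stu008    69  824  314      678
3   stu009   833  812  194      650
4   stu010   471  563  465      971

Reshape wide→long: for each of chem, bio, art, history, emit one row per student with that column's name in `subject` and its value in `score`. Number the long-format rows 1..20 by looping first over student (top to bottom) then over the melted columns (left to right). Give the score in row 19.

20 rows total (5 × 4). Row 19: index ⌊(19-1)/4⌋ = 4 into student → stu010; (19-1) mod 4 = 2 into the melted columns → art.
So row 19 is (stu010, art, 465); score = 465.

465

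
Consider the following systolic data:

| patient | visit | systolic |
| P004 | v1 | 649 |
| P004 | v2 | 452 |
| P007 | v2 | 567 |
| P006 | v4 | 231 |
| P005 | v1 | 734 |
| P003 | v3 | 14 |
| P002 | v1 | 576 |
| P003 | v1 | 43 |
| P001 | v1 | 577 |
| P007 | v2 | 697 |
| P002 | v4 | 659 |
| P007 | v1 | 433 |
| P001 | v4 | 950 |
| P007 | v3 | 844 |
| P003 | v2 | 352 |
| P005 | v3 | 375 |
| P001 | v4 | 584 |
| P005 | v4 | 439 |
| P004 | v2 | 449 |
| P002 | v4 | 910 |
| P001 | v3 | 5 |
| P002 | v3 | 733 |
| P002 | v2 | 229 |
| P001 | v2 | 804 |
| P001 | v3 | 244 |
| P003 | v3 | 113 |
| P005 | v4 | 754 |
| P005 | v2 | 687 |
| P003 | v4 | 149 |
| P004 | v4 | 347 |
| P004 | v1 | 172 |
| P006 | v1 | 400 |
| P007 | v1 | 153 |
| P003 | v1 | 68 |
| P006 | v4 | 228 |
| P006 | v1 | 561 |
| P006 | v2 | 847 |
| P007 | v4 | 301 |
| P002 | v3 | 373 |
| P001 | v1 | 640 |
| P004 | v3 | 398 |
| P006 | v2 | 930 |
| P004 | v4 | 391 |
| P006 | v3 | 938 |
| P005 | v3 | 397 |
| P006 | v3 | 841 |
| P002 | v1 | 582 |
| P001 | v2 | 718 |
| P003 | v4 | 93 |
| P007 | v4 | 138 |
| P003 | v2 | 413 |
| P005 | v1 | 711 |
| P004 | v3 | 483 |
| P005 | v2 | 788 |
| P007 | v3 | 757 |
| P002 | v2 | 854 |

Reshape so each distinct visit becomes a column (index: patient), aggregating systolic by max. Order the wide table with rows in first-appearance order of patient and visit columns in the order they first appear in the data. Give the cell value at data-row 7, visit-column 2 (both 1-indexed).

804

With rows in first-appearance order of patient, row 7 is patient=P001. visit columns in first-appearance order: v1, v2, v4, v3; column 2 is v2.
Long rows with patient=P001, visit=v2: max(804, 718) = 804.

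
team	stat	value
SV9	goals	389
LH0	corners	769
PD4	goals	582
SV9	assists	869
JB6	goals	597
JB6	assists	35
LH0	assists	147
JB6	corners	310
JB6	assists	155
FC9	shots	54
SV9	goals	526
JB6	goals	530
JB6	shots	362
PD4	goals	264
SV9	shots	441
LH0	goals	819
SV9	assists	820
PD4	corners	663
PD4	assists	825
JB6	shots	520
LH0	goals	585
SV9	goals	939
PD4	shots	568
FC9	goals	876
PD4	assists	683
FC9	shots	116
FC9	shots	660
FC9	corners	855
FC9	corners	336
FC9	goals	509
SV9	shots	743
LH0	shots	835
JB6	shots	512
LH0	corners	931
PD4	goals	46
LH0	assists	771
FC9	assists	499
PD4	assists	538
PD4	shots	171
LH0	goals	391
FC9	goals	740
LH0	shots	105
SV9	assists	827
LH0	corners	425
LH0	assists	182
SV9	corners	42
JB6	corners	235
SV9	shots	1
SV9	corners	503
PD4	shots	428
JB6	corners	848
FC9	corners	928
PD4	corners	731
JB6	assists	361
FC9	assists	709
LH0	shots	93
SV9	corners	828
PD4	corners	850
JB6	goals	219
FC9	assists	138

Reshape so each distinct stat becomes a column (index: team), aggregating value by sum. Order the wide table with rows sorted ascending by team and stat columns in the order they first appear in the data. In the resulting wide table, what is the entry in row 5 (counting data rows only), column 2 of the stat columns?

1373

With rows sorted ascending by team, row 5 is team=SV9. stat columns in first-appearance order: goals, corners, assists, shots; column 2 is corners.
Long rows with team=SV9, stat=corners: 42 + 503 + 828 = 1373.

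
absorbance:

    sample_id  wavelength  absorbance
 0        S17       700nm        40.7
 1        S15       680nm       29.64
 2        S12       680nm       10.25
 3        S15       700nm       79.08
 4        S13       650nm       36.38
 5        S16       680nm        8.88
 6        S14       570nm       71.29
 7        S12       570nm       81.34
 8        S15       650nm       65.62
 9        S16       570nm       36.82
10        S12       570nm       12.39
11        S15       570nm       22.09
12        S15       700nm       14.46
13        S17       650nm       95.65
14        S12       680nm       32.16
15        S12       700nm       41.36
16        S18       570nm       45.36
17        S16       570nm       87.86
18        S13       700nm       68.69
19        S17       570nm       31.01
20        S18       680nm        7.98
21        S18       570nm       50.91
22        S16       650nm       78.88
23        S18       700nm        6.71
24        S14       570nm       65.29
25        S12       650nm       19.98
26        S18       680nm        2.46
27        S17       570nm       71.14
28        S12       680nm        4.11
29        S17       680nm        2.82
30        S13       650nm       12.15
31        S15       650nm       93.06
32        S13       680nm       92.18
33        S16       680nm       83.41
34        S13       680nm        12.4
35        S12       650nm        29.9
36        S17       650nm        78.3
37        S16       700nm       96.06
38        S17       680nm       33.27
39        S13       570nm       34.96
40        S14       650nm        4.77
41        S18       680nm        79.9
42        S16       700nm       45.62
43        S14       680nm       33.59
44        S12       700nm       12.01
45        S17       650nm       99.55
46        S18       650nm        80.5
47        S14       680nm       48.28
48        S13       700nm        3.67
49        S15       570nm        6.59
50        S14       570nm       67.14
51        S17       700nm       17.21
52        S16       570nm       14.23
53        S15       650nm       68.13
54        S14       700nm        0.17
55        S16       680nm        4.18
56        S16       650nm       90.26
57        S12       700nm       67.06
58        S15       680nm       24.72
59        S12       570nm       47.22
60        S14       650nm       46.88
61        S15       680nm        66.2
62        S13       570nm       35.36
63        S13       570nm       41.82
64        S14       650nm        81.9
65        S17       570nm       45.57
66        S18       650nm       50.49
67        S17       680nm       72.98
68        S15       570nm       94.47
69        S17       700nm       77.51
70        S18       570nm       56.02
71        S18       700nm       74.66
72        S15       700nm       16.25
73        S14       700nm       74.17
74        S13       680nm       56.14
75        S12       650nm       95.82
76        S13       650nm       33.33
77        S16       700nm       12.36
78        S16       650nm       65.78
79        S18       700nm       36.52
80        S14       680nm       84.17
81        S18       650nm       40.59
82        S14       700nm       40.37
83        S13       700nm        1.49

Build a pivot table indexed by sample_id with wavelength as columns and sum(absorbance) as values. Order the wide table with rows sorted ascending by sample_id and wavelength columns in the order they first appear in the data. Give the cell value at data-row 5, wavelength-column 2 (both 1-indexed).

96.47

With rows sorted ascending by sample_id, row 5 is sample_id=S16. wavelength columns in first-appearance order: 700nm, 680nm, 650nm, 570nm; column 2 is 680nm.
Long rows with sample_id=S16, wavelength=680nm: 8.88 + 83.41 + 4.18 = 96.47.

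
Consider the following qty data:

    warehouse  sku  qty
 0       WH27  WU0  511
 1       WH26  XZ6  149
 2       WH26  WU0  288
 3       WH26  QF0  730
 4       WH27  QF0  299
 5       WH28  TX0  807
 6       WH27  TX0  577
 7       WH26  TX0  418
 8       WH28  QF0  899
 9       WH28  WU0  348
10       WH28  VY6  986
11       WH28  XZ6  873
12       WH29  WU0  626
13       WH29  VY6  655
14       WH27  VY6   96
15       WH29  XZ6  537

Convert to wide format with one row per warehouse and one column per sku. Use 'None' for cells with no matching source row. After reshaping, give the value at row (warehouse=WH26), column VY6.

None

No long-format row has warehouse=WH26 and sku=VY6, so the cell is None.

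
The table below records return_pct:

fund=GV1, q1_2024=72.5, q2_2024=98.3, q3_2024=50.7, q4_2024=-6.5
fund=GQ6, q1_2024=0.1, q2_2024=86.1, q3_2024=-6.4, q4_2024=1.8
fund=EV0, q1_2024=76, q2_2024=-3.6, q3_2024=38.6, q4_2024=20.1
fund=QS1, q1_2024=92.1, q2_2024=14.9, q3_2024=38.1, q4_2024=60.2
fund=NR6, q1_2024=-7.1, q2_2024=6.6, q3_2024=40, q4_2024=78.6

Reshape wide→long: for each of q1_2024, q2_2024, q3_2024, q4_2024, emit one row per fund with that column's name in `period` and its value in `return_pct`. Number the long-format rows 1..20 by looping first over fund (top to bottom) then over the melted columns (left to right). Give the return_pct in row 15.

38.1

20 rows total (5 × 4). Row 15: index ⌊(15-1)/4⌋ = 3 into fund → QS1; (15-1) mod 4 = 2 into the melted columns → q3_2024.
So row 15 is (QS1, q3_2024, 38.1); return_pct = 38.1.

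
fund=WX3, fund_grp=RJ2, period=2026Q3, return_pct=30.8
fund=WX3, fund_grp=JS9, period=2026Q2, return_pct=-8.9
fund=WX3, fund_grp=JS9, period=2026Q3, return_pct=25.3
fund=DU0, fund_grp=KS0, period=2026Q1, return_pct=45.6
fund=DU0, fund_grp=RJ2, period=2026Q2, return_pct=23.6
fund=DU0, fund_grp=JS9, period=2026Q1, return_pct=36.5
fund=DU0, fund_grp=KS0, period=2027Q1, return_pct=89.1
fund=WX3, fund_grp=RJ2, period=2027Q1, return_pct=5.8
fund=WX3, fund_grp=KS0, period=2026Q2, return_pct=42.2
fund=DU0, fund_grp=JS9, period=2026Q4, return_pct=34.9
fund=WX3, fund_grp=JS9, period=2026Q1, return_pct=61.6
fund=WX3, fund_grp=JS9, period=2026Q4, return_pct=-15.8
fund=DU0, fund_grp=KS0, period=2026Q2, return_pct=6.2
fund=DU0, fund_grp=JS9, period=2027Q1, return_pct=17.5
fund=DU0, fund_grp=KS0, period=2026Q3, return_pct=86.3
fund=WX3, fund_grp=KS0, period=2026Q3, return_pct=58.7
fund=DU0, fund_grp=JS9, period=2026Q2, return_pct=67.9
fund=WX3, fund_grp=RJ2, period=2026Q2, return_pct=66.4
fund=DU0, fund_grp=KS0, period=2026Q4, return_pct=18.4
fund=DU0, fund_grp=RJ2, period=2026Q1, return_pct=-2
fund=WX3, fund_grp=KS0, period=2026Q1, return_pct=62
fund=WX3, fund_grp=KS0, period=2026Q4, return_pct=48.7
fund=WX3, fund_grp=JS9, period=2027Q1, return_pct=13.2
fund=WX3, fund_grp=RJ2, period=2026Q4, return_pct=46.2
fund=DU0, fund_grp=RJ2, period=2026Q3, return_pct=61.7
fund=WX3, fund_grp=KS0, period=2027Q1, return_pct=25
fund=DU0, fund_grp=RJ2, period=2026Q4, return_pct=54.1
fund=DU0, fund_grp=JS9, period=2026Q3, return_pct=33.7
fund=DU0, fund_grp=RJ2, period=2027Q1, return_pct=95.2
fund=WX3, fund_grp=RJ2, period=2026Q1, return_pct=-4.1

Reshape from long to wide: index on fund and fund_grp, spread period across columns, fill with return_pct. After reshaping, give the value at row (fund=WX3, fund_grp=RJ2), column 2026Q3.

Wide layout: rows indexed by fund and fund_grp, columns are the 5 distinct period values (2026Q3, 2026Q2, 2026Q1, 2027Q1, 2026Q4).
Cell (fund=WX3, fund_grp=RJ2, period=2026Q3) draws from the long row where fund=WX3, fund_grp=RJ2 and period=2026Q3, which has return_pct=30.8.

30.8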